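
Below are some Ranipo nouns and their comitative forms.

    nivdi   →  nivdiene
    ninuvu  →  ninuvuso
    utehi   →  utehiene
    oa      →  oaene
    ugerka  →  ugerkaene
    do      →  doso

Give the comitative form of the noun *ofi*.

The alternation tracks the last vowel of the stem — -so when the last vowel of the stem is a rounded vowel (*ninuvu*, *do*); -ene when the last vowel of the stem is an unrounded vowel (*nivdi*, *utehi*, *oa*, *ugerka*).
Since the last vowel of *ofi* is /i/ (an unrounded vowel), it takes -ene, giving *ofiene*.

ofiene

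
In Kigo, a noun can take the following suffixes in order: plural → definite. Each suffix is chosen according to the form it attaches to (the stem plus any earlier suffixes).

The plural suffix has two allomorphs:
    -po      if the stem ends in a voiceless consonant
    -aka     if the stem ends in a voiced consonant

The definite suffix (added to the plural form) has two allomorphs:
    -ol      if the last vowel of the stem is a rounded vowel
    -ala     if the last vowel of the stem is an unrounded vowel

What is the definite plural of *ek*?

ekpool

The final consonant of *ek* is /k/, which is voiceless, so the plural suffix is -po, giving *ekpo*.
Since the last vowel of the plural form *ekpo* is /o/ (a rounded vowel), it takes -ol, giving *ekpool*.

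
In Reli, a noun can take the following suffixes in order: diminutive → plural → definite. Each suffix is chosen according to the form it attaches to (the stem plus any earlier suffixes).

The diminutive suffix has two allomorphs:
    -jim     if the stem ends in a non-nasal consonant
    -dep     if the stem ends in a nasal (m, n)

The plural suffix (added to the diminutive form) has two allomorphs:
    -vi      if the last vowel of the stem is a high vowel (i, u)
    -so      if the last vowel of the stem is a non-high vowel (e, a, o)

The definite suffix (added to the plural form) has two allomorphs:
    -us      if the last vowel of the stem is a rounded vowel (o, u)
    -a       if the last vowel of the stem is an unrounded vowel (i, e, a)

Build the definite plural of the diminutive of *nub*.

nubjimvia

Since the final consonant of *nub* is /b/ (non-nasal), it takes -jim, giving *nubjim*.
The diminutive form *nubjim*: last vowel = /i/, a high vowel → -vi → *nubjimvi*.
Since the last vowel of the plural form *nubjimvi* is /i/ (an unrounded vowel), it takes -a, giving *nubjimvia*.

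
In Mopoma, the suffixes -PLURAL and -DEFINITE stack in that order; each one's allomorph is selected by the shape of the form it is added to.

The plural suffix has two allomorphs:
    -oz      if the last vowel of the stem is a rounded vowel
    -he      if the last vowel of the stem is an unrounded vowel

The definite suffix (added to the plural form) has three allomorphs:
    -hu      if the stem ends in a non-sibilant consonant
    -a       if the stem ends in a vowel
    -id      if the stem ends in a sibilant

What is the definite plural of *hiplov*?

Since the last vowel of *hiplov* is /o/ (a rounded vowel), it takes -oz, giving *hiplovoz*.
Since the final sound of the plural form *hiplovoz* is /z/ (a sibilant), it takes -id, giving *hiplovozid*.

hiplovozid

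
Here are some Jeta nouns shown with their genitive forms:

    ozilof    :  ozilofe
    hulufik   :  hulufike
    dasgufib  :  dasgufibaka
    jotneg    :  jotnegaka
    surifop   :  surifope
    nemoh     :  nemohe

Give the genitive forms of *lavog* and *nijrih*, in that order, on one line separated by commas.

The pattern is voicing of the final consonant: -e when the stem ends in a voiceless consonant (*ozilof*, *hulufik*, *surifop*, *nemoh*); -aka when the stem ends in a voiced consonant (*dasgufib*, *jotneg*).
Since the final consonant of *lavog* is /g/ (voiced), it takes -aka, giving *lavogaka*.
*nijrih* — final consonant /h/ (voiceless) → -e → *nijrihe*.

lavogaka, nijrihe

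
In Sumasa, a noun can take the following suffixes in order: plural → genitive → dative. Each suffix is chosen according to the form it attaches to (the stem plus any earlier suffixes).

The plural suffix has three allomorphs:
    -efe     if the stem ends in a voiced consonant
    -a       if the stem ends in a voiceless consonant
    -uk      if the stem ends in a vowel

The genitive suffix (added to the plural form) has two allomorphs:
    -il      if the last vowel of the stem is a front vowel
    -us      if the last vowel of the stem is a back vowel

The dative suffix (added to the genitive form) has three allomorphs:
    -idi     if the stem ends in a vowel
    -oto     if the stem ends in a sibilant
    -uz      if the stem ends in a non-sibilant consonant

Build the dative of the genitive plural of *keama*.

keamaukusoto

Since the final sound of *keama* is /a/ (a vowel), it takes -uk, giving *keamauk*.
Since the last vowel of the plural form *keamauk* is /u/ (a back vowel), it takes -us, giving *keamaukus*.
Since the final sound of the genitive form *keamaukus* is /s/ (a sibilant), it takes -oto, giving *keamaukusoto*.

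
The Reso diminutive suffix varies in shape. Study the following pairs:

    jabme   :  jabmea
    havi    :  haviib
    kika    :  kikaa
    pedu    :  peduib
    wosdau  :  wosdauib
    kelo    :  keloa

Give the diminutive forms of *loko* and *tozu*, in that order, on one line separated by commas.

The suffix is conditioned by the last vowel: -ib when the last vowel of the stem is a high vowel (*havi*, *pedu*, *wosdau*); -a when the last vowel of the stem is a non-high vowel (*jabme*, *kika*, *kelo*).
*loko*: last vowel = /o/, a non-high vowel → -a → *lokoa*.
*tozu*: last vowel = /u/, a high vowel → -ib → *tozuib*.

lokoa, tozuib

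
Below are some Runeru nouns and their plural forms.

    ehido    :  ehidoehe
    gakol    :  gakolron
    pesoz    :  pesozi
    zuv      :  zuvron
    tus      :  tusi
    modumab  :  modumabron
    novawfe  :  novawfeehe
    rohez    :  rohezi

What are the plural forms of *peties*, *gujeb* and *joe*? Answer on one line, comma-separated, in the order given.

petiesi, gujebron, joeehe

The suffix is conditioned by the final sound: -i when the stem ends in a sibilant (*pesoz*, *tus*, *rohez*); -ron when the stem ends in a non-sibilant consonant (*gakol*, *zuv*, *modumab*); -ehe when the stem ends in a vowel (*ehido*, *novawfe*).
Since the final sound of *peties* is /s/ (a sibilant), it takes -i, giving *petiesi*.
The final sound of *gujeb* is /b/, which is a non-sibilant consonant, so the suffix is -ron, giving *gujebron*.
Since the final sound of *joe* is /e/ (a vowel), it takes -ehe, giving *joeehe*.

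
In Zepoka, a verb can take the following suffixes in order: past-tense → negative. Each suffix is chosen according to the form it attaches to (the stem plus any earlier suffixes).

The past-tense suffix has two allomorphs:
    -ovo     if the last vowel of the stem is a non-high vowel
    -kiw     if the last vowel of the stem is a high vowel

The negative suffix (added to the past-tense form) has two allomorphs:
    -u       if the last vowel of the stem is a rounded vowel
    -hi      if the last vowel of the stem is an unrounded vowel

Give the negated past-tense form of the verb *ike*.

ikeovou

The last vowel of *ike* is /e/, which is a non-high vowel, so the past-tense suffix is -ovo, giving *ikeovo*.
Since the last vowel of the past-tense form *ikeovo* is /o/ (a rounded vowel), it takes -u, giving *ikeovou*.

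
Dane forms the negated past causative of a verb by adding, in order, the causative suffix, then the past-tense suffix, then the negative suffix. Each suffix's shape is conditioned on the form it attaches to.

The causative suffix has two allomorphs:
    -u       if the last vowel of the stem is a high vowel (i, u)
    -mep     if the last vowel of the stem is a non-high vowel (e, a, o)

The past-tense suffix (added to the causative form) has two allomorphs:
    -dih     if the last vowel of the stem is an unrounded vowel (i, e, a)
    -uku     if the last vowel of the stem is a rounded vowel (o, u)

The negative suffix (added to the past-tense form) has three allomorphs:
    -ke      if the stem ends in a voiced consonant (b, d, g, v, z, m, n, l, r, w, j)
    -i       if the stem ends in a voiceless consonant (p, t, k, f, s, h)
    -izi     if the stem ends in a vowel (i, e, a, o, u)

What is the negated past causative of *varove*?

*varove* — last vowel /e/ (a non-high vowel) → -mep → *varovemep*.
The causative form *varovemep*: last vowel = /e/, an unrounded vowel → -dih → *varovemepdih*.
The past-tense form *varovemepdih*: final sound = /h/, a voiceless consonant → -i → *varovemepdihi*.

varovemepdihi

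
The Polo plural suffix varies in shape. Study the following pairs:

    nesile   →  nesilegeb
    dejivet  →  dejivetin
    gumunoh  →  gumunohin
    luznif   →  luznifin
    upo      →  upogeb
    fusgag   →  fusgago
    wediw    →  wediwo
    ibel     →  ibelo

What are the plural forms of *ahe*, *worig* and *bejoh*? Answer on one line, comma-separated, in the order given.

The alternation tracks the final sound of the stem — -in when the stem ends in a voiceless consonant (*dejivet*, *gumunoh*, *luznif*); -o when the stem ends in a voiced consonant (*fusgag*, *wediw*, *ibel*); -geb when the stem ends in a vowel (*nesile*, *upo*).
*ahe* — final sound /e/ (a vowel) → -geb → *ahegeb*.
*worig*: final sound = /g/, a voiced consonant → -o → *worigo*.
The final sound of *bejoh* is /h/, which is a voiceless consonant, so the suffix is -in, giving *bejohin*.

ahegeb, worigo, bejohin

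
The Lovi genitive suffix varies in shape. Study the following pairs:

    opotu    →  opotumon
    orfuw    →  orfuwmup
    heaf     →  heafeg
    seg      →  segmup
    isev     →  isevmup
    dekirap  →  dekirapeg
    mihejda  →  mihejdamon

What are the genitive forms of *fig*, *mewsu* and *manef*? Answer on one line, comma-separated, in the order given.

The alternation tracks the final sound of the stem — -eg when the stem ends in a voiceless consonant (*heaf*, *dekirap*); -mup when the stem ends in a voiced consonant (*orfuw*, *seg*, *isev*); -mon when the stem ends in a vowel (*opotu*, *mihejda*).
*fig*: final sound = /g/, a voiced consonant → -mup → *figmup*.
The final sound of *mewsu* is /u/, which is a vowel, so the suffix is -mon, giving *mewsumon*.
The final sound of *manef* is /f/, which is a voiceless consonant, so the suffix is -eg, giving *manefeg*.

figmup, mewsumon, manefeg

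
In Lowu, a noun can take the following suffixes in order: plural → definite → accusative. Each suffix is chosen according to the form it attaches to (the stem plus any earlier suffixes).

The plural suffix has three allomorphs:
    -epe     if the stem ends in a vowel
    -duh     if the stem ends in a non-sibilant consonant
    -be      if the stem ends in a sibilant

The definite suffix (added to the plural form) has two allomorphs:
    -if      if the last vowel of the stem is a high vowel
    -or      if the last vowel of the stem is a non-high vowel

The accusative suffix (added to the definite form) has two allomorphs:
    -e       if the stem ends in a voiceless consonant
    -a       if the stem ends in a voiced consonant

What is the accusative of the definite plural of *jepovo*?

jepovoepeora

The final sound of *jepovo* is /o/, which is a vowel, so the plural suffix is -epe, giving *jepovoepe*.
The plural form *jepovoepe*: last vowel = /e/, a non-high vowel → -or → *jepovoepeor*.
The definite form *jepovoepeor* — final consonant /r/ (voiced) → -a → *jepovoepeora*.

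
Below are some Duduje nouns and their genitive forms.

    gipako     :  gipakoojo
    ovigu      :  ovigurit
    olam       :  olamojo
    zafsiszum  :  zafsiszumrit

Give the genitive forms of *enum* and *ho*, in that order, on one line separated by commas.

enumrit, hoojo

The pattern is height harmony: -rit when the last vowel of the stem is a high vowel (*ovigu*, *zafsiszum*); -ojo when the last vowel of the stem is a non-high vowel (*gipako*, *olam*).
Since the last vowel of *enum* is /u/ (a high vowel), it takes -rit, giving *enumrit*.
*ho* — last vowel /o/ (a non-high vowel) → -ojo → *hoojo*.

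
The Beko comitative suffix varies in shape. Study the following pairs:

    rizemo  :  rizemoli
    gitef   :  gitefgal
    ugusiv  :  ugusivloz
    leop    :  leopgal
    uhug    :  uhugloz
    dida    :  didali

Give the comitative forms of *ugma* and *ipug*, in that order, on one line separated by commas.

Looking at the final sound of each stem: -gal when the stem ends in a voiceless consonant (*gitef*, *leop*); -loz when the stem ends in a voiced consonant (*ugusiv*, *uhug*); -li when the stem ends in a vowel (*rizemo*, *dida*).
*ugma*: final sound = /a/, a vowel → -li → *ugmali*.
*ipug*: final sound = /g/, a voiced consonant → -loz → *ipugloz*.

ugmali, ipugloz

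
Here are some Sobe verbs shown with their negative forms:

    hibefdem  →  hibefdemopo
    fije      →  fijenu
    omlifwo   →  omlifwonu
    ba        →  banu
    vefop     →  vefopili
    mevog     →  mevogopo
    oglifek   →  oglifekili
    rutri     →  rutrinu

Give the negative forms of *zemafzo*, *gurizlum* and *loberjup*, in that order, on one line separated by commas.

zemafzonu, gurizlumopo, loberjupili

The alternation tracks the final sound of the stem — -ili when the stem ends in a voiceless consonant (*vefop*, *oglifek*); -opo when the stem ends in a voiced consonant (*hibefdem*, *mevog*); -nu when the stem ends in a vowel (*fije*, *omlifwo*, *ba*, *rutri*).
Since the final sound of *zemafzo* is /o/ (a vowel), it takes -nu, giving *zemafzonu*.
*gurizlum*: final sound = /m/, a voiced consonant → -opo → *gurizlumopo*.
*loberjup* — final sound /p/ (a voiceless consonant) → -ili → *loberjupili*.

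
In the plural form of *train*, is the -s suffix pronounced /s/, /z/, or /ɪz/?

The stem *train* ends in a voiced non-sibilant sound.
The plural suffix surfaces as /ɪz/ after sibilants, /s/ after other voiceless consonants, and /z/ after other voiced sounds.
So the plural -s on *train* is pronounced /z/.

/z/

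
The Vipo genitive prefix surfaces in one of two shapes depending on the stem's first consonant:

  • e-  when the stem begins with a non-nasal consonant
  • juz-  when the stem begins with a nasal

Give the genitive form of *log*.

*log* — first consonant /l/ (non-nasal) → e- → *elog*.

elog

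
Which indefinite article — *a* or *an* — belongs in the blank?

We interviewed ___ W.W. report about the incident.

a

The indefinite article is chosen by the initial *sound* of the following word, not its spelling.
The initialism *W.W.* is read letter by letter; the first letter, W, is pronounced /ˈdʌbəl.juː/, which begins with a consonant sound.
So the article is *a*: We interviewed a W.W. report about the incident.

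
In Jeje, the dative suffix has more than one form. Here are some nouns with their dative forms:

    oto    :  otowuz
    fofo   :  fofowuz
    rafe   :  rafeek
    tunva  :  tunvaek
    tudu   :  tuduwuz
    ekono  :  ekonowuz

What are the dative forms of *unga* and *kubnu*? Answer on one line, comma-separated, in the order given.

ungaek, kubnuwuz

The suffix is conditioned by the last vowel: -wuz when the last vowel of the stem is a rounded vowel (*oto*, *fofo*, *tudu*, *ekono*); -ek when the last vowel of the stem is an unrounded vowel (*rafe*, *tunva*).
*unga*: last vowel = /a/, an unrounded vowel → -ek → *ungaek*.
The last vowel of *kubnu* is /u/, which is a rounded vowel, so the suffix is -wuz, giving *kubnuwuz*.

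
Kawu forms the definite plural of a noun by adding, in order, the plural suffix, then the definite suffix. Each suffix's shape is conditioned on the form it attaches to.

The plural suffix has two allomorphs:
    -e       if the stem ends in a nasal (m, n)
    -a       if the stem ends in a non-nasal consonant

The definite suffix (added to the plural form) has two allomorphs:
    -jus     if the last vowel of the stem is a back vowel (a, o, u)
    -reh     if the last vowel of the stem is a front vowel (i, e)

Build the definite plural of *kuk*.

The final consonant of *kuk* is /k/, which is non-nasal, so the plural suffix is -a, giving *kuka*.
The last vowel of the plural form *kuka* is /a/, which is a back vowel, so the definite suffix is -jus, giving *kukajus*.

kukajus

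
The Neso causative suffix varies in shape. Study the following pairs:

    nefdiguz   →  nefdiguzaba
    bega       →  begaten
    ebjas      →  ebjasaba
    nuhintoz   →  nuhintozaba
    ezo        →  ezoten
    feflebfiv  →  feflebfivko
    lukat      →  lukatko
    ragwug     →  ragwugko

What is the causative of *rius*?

riusaba

The pattern is sibilance of the final sound: -aba when the stem ends in a sibilant (*nefdiguz*, *ebjas*, *nuhintoz*); -ko when the stem ends in a non-sibilant consonant (*feflebfiv*, *lukat*, *ragwug*); -ten when the stem ends in a vowel (*bega*, *ezo*).
The final sound of *rius* is /s/, which is a sibilant, so the suffix is -aba, giving *riusaba*.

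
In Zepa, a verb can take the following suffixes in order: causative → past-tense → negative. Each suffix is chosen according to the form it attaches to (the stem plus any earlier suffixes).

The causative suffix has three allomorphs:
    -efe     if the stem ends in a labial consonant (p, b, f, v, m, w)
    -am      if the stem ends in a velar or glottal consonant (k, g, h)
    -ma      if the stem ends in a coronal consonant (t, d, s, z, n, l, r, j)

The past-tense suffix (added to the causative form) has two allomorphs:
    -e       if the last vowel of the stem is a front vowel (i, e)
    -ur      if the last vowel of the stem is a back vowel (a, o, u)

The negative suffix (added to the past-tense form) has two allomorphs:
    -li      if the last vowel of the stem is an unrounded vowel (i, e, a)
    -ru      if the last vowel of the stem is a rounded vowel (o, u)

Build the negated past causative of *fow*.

The final consonant of *fow* is /w/, which is labial, so the causative suffix is -efe, giving *fowefe*.
The last vowel of the causative form *fowefe* is /e/, which is a front vowel, so the past-tense suffix is -e, giving *fowefee*.
The last vowel of the past-tense form *fowefee* is /e/, which is an unrounded vowel, so the negative suffix is -li, giving *fowefeeli*.

fowefeeli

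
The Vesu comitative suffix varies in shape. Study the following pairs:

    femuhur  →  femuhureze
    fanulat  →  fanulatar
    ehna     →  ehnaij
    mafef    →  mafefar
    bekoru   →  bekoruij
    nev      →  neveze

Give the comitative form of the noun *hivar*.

The suffix is conditioned by the final sound: -ar when the stem ends in a voiceless consonant (*fanulat*, *mafef*); -eze when the stem ends in a voiced consonant (*femuhur*, *nev*); -ij when the stem ends in a vowel (*ehna*, *bekoru*).
*hivar*: final sound = /r/, a voiced consonant → -eze → *hivareze*.

hivareze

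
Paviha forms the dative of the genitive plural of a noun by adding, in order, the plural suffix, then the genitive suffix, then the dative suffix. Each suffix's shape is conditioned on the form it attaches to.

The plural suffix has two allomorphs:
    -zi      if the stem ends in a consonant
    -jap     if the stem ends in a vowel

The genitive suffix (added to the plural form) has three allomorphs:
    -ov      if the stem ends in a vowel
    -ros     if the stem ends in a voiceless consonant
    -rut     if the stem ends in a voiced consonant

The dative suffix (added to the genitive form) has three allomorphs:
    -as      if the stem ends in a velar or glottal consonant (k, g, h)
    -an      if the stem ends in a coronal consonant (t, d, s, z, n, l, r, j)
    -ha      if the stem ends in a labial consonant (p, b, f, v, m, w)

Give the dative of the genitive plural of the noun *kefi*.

*kefi*: final sound = /i/, a vowel → -jap → *kefijap*.
The plural form *kefijap* — final sound /p/ (a voiceless consonant) → -ros → *kefijapros*.
Since the final consonant of the genitive form *kefijapros* is /s/ (coronal), it takes -an, giving *kefijaprosan*.

kefijaprosan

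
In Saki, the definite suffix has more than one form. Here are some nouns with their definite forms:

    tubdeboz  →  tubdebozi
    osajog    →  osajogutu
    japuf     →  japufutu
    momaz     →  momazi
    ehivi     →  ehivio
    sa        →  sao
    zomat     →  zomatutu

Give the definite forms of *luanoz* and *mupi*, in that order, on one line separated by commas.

luanozi, mupio

Looking at the final sound of each stem: -i when the stem ends in a sibilant (*tubdeboz*, *momaz*); -utu when the stem ends in a non-sibilant consonant (*osajog*, *japuf*, *zomat*); -o when the stem ends in a vowel (*ehivi*, *sa*).
*luanoz*: final sound = /z/, a sibilant → -i → *luanozi*.
*mupi*: final sound = /i/, a vowel → -o → *mupio*.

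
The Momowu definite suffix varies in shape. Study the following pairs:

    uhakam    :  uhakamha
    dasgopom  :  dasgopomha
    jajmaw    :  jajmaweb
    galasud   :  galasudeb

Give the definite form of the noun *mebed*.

mebedeb

Looking at the final consonant of each stem: -ha when the stem ends in a nasal (*uhakam*, *dasgopom*); -eb when the stem ends in a non-nasal consonant (*jajmaw*, *galasud*).
*mebed*: final consonant = /d/, non-nasal → -eb → *mebedeb*.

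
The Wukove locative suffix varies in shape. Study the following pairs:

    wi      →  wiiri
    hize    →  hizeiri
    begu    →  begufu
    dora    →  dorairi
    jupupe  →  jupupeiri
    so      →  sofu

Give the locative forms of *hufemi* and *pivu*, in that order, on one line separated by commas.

hufemiiri, pivufu

The suffix is conditioned by the last vowel: -fu when the last vowel of the stem is a rounded vowel (*begu*, *so*); -iri when the last vowel of the stem is an unrounded vowel (*wi*, *hize*, *dora*, *jupupe*).
*hufemi* — last vowel /i/ (an unrounded vowel) → -iri → *hufemiiri*.
*pivu* — last vowel /u/ (a rounded vowel) → -fu → *pivufu*.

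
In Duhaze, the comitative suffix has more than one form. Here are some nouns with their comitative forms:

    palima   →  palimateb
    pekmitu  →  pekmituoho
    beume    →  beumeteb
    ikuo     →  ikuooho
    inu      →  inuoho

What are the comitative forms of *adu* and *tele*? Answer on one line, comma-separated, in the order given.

aduoho, teleteb

The alternation tracks the last vowel of the stem — -oho when the last vowel of the stem is a rounded vowel (*pekmitu*, *ikuo*, *inu*); -teb when the last vowel of the stem is an unrounded vowel (*palima*, *beume*).
*adu* — last vowel /u/ (a rounded vowel) → -oho → *aduoho*.
The last vowel of *tele* is /e/, which is an unrounded vowel, so the suffix is -teb, giving *teleteb*.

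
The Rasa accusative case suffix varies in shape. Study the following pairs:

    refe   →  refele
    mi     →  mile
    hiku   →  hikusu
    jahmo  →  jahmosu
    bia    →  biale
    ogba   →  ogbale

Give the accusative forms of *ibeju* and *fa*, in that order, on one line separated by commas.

ibejusu, fale

The alternation tracks the last vowel of the stem — -su when the last vowel of the stem is a rounded vowel (*hiku*, *jahmo*); -le when the last vowel of the stem is an unrounded vowel (*refe*, *mi*, *bia*, *ogba*).
*ibeju* — last vowel /u/ (a rounded vowel) → -su → *ibejusu*.
The last vowel of *fa* is /a/, which is an unrounded vowel, so the suffix is -le, giving *fale*.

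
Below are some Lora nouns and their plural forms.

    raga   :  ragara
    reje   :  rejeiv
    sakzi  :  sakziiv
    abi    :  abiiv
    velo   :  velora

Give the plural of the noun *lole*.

loleiv

The pattern is front/back vowel harmony: -iv when the last vowel of the stem is a front vowel (*reje*, *sakzi*, *abi*); -ra when the last vowel of the stem is a back vowel (*raga*, *velo*).
Since the last vowel of *lole* is /e/ (a front vowel), it takes -iv, giving *loleiv*.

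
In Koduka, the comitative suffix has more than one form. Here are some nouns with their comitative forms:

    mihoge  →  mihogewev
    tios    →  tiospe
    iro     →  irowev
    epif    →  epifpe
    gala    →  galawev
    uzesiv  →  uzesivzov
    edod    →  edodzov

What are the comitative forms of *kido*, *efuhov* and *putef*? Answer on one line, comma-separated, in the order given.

The alternation tracks the final sound of the stem — -pe when the stem ends in a voiceless consonant (*tios*, *epif*); -zov when the stem ends in a voiced consonant (*uzesiv*, *edod*); -wev when the stem ends in a vowel (*mihoge*, *iro*, *gala*).
Since the final sound of *kido* is /o/ (a vowel), it takes -wev, giving *kidowev*.
Since the final sound of *efuhov* is /v/ (a voiced consonant), it takes -zov, giving *efuhovzov*.
The final sound of *putef* is /f/, which is a voiceless consonant, so the suffix is -pe, giving *putefpe*.

kidowev, efuhovzov, putefpe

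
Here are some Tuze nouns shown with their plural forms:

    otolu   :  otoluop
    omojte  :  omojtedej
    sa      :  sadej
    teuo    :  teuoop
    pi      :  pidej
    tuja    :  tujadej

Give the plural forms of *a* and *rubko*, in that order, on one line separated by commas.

The pattern is rounding harmony: -op when the last vowel of the stem is a rounded vowel (*otolu*, *teuo*); -dej when the last vowel of the stem is an unrounded vowel (*omojte*, *sa*, *pi*, *tuja*).
The last vowel of *a* is /a/, which is an unrounded vowel, so the suffix is -dej, giving *adej*.
*rubko* — last vowel /o/ (a rounded vowel) → -op → *rubkoop*.

adej, rubkoop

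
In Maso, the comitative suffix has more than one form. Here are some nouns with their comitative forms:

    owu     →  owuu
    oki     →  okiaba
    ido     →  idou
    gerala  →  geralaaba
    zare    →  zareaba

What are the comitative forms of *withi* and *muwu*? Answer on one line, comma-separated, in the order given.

The alternation tracks the last vowel of the stem — -u when the last vowel of the stem is a rounded vowel (*owu*, *ido*); -aba when the last vowel of the stem is an unrounded vowel (*oki*, *gerala*, *zare*).
*withi*: last vowel = /i/, an unrounded vowel → -aba → *withiaba*.
The last vowel of *muwu* is /u/, which is a rounded vowel, so the suffix is -u, giving *muwuu*.

withiaba, muwuu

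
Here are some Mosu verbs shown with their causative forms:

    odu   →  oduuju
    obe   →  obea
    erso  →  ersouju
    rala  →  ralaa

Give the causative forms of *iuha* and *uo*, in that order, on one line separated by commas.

iuhaa, uouju

The alternation tracks the last vowel of the stem — -uju when the last vowel of the stem is a rounded vowel (*odu*, *erso*); -a when the last vowel of the stem is an unrounded vowel (*obe*, *rala*).
The last vowel of *iuha* is /a/, which is an unrounded vowel, so the suffix is -a, giving *iuhaa*.
Since the last vowel of *uo* is /o/ (a rounded vowel), it takes -uju, giving *uouju*.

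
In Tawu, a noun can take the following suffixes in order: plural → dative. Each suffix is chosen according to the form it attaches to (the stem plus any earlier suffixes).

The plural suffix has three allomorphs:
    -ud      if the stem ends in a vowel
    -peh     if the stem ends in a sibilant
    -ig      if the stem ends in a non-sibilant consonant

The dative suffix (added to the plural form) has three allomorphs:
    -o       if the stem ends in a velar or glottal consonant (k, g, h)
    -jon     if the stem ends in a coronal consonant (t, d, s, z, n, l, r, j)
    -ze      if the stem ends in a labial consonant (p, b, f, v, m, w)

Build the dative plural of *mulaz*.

mulazpeho

Since the final sound of *mulaz* is /z/ (a sibilant), it takes -peh, giving *mulazpeh*.
Since the final consonant of the plural form *mulazpeh* is /h/ (velar/glottal), it takes -o, giving *mulazpeho*.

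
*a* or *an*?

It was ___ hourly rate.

an

The indefinite article is chosen by the initial *sound* of the following word, not its spelling.
*hourly* begins with the sound /aʊ/ (silent h) — a vowel sound.
So the article is *an*: It was an hourly rate.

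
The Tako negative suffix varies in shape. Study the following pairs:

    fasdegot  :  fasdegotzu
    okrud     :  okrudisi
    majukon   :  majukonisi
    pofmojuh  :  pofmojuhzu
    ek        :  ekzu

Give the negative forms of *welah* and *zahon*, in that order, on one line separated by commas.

welahzu, zahonisi

The pattern is voicing of the final consonant: -zu when the stem ends in a voiceless consonant (*fasdegot*, *pofmojuh*, *ek*); -isi when the stem ends in a voiced consonant (*okrud*, *majukon*).
*welah*: final consonant = /h/, voiceless → -zu → *welahzu*.
*zahon*: final consonant = /n/, voiced → -isi → *zahonisi*.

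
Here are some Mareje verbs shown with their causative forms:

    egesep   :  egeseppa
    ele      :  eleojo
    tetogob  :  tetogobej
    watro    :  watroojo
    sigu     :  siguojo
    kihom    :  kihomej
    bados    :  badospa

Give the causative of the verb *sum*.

sumej

Looking at the final sound of each stem: -pa when the stem ends in a voiceless consonant (*egesep*, *bados*); -ej when the stem ends in a voiced consonant (*tetogob*, *kihom*); -ojo when the stem ends in a vowel (*ele*, *watro*, *sigu*).
*sum*: final sound = /m/, a voiced consonant → -ej → *sumej*.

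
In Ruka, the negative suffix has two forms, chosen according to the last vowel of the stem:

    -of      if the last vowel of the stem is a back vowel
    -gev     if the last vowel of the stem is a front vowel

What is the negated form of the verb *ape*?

apegev

*ape*: last vowel = /e/, a front vowel → -gev → *apegev*.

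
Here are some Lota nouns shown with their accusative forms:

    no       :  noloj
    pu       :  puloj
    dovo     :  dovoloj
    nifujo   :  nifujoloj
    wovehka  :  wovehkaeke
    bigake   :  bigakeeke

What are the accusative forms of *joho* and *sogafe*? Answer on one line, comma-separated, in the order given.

The alternation tracks the last vowel of the stem — -loj when the last vowel of the stem is a rounded vowel (*no*, *pu*, *dovo*, *nifujo*); -eke when the last vowel of the stem is an unrounded vowel (*wovehka*, *bigake*).
*joho*: last vowel = /o/, a rounded vowel → -loj → *joholoj*.
*sogafe*: last vowel = /e/, an unrounded vowel → -eke → *sogafeeke*.

joholoj, sogafeeke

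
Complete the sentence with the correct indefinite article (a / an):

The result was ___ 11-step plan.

an

The indefinite article is chosen by the initial *sound* of the following word, not its spelling.
The number *11* is spoken "eleven", beginning with /ɪˈlɛvən/ — a vowel sound.
So the article is *an*: The result was an 11-step plan.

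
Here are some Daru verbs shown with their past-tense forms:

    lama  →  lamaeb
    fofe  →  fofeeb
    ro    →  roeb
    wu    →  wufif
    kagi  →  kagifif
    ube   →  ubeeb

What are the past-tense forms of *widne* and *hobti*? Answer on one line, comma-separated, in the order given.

Looking at the last vowel of each stem: -fif when the last vowel of the stem is a high vowel (*wu*, *kagi*); -eb when the last vowel of the stem is a non-high vowel (*lama*, *fofe*, *ro*, *ube*).
*widne*: last vowel = /e/, a non-high vowel → -eb → *widneeb*.
*hobti* — last vowel /i/ (a high vowel) → -fif → *hobtifif*.

widneeb, hobtifif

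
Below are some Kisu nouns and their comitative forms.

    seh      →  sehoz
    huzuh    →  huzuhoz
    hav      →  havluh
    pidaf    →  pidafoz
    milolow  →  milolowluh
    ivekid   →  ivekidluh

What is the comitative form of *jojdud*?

jojdudluh

Looking at the final consonant of each stem: -oz when the stem ends in a voiceless consonant (*seh*, *huzuh*, *pidaf*); -luh when the stem ends in a voiced consonant (*hav*, *milolow*, *ivekid*).
*jojdud*: final consonant = /d/, voiced → -luh → *jojdudluh*.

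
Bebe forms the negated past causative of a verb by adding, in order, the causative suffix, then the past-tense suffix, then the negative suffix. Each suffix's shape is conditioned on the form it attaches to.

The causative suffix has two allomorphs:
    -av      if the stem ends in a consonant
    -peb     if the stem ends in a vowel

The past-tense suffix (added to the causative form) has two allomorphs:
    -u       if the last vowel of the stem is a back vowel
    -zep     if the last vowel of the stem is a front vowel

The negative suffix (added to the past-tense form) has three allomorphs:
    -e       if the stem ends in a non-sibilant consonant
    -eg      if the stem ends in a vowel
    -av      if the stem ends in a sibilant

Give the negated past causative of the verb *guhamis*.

guhamisavueg

The final sound of *guhamis* is /s/, which is a consonant, so the causative suffix is -av, giving *guhamisav*.
Since the last vowel of the causative form *guhamisav* is /a/ (a back vowel), it takes -u, giving *guhamisavu*.
The past-tense form *guhamisavu*: final sound = /u/, a vowel → -eg → *guhamisavueg*.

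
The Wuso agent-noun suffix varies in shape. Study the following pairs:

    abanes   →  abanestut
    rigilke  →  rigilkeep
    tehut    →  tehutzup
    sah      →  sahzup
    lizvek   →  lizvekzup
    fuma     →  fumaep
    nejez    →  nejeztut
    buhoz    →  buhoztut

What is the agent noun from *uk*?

ukzup

The pattern is sibilance of the final sound: -tut when the stem ends in a sibilant (*abanes*, *nejez*, *buhoz*); -zup when the stem ends in a non-sibilant consonant (*tehut*, *sah*, *lizvek*); -ep when the stem ends in a vowel (*rigilke*, *fuma*).
Since the final sound of *uk* is /k/ (a non-sibilant consonant), it takes -zup, giving *ukzup*.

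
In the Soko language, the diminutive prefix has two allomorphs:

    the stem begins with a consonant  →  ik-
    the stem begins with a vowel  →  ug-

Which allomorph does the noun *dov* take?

Since the first sound of *dov* is /d/ (a consonant), it takes ik-.

ik-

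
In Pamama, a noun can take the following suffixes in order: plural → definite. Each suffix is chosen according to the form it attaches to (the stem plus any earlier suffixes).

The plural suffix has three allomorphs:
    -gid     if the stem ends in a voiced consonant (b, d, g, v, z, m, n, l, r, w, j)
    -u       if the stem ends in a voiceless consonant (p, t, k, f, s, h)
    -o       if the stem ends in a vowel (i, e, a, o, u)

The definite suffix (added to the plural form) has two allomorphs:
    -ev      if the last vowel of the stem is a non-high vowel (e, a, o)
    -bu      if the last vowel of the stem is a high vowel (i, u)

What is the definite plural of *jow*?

jowgidbu

The final sound of *jow* is /w/, which is a voiced consonant, so the plural suffix is -gid, giving *jowgid*.
The plural form *jowgid*: last vowel = /i/, a high vowel → -bu → *jowgidbu*.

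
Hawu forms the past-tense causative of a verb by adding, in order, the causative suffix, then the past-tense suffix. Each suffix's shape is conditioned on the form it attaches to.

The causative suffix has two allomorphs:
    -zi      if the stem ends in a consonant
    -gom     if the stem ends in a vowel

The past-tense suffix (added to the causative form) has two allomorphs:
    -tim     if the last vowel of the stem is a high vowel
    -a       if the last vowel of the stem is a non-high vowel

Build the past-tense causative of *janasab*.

*janasab*: final sound = /b/, a consonant → -zi → *janasabzi*.
The causative form *janasabzi*: last vowel = /i/, a high vowel → -tim → *janasabzitim*.

janasabzitim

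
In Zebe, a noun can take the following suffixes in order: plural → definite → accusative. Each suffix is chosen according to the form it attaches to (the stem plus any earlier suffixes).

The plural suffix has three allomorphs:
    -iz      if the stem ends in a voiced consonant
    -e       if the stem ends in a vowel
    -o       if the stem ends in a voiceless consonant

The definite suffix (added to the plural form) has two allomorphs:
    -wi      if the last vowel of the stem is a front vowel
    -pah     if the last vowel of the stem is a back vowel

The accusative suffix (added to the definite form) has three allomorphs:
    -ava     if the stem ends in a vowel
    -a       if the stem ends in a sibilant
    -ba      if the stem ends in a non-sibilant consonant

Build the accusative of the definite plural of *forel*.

forelizwiava

Since the final sound of *forel* is /l/ (a voiced consonant), it takes -iz, giving *foreliz*.
Since the last vowel of the plural form *foreliz* is /i/ (a front vowel), it takes -wi, giving *forelizwi*.
The final sound of the definite form *forelizwi* is /i/, which is a vowel, so the accusative suffix is -ava, giving *forelizwiava*.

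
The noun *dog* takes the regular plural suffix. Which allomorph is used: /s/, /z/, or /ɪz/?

/z/

The stem *dog* ends in a voiced non-sibilant sound.
The plural suffix surfaces as /ɪz/ after sibilants, /s/ after other voiceless consonants, and /z/ after other voiced sounds.
So the plural -s on *dog* is pronounced /z/.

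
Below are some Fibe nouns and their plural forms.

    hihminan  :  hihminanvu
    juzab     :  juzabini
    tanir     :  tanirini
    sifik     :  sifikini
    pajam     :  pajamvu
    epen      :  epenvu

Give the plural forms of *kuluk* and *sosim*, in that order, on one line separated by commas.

kulukini, sosimvu

The suffix is conditioned by the final consonant: -vu when the stem ends in a nasal (*hihminan*, *pajam*, *epen*); -ini when the stem ends in a non-nasal consonant (*juzab*, *tanir*, *sifik*).
*kuluk*: final consonant = /k/, non-nasal → -ini → *kulukini*.
The final consonant of *sosim* is /m/, which is a nasal, so the suffix is -vu, giving *sosimvu*.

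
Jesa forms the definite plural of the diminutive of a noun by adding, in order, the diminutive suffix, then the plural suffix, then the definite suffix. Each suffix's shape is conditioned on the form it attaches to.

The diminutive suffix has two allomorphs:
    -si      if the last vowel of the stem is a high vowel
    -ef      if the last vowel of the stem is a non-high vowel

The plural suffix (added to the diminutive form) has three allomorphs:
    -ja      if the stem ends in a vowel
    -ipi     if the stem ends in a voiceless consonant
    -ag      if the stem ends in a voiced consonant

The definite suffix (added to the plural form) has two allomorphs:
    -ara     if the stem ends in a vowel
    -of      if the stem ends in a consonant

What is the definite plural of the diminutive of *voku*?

*voku* — last vowel /u/ (a high vowel) → -si → *vokusi*.
The diminutive form *vokusi*: final sound = /i/, a vowel → -ja → *vokusija*.
Since the final sound of the plural form *vokusija* is /a/ (a vowel), it takes -ara, giving *vokusijaara*.

vokusijaara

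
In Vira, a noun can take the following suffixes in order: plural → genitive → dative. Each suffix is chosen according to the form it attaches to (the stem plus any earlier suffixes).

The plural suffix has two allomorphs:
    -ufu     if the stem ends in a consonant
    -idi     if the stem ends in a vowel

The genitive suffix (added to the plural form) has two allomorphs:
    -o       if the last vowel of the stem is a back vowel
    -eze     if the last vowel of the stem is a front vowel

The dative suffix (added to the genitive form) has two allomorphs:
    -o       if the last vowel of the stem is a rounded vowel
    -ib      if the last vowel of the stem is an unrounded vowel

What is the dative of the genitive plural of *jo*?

joidiezeib

*jo*: final sound = /o/, a vowel → -idi → *joidi*.
Since the last vowel of the plural form *joidi* is /i/ (a front vowel), it takes -eze, giving *joidieze*.
The genitive form *joidieze* — last vowel /e/ (an unrounded vowel) → -ib → *joidiezeib*.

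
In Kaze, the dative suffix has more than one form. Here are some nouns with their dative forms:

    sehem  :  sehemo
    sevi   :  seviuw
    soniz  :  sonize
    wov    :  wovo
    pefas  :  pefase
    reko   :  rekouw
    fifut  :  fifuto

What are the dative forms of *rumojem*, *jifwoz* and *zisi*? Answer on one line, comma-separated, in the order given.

The alternation tracks the final sound of the stem — -e when the stem ends in a sibilant (*soniz*, *pefas*); -o when the stem ends in a non-sibilant consonant (*sehem*, *wov*, *fifut*); -uw when the stem ends in a vowel (*sevi*, *reko*).
Since the final sound of *rumojem* is /m/ (a non-sibilant consonant), it takes -o, giving *rumojemo*.
*jifwoz* — final sound /z/ (a sibilant) → -e → *jifwoze*.
*zisi* — final sound /i/ (a vowel) → -uw → *zisiuw*.

rumojemo, jifwoze, zisiuw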